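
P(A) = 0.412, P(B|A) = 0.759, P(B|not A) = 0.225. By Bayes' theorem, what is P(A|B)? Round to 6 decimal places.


P(A|B) = P(B|A)*P(A) / P(B), P(B) = P(B|A)*P(A) + P(B|not A)*P(not A)
P(B|A)*P(A) = 0.759 * 0.412 = 0.312708
P(B|not A)*P(not A) = 0.225 * 0.588 = 0.1323
P(B) = 0.312708 + 0.1323 = 0.445008
P(A|B) = 0.312708 / 0.445008 ≈ 0.70270197

0.702702


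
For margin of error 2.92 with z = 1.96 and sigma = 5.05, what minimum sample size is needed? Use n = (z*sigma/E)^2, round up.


z*sigma/E = 1.96 * 5.05 / 2.92 = 4949/1460 ≈ 3.389726
(z*sigma/E)^2 ≈ 11.490243
round up: n = 12

12


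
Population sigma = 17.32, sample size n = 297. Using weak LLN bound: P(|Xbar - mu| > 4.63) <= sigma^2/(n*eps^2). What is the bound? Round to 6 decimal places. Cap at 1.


bound = min(1, sigma^2/(n*eps^2))
sigma^2 = 17.32^2 = 299.9824
n*eps^2 = 297 * 4.63^2 = 297 * 21.4369 = 6366.7593
sigma^2/(n*eps^2) = 299.9824 / 6366.7593 ≈ 0.04711697

0.047117


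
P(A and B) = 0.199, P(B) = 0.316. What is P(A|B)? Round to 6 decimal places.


P(A|B) = P(A and B) / P(B) = 0.199 / 0.316 = 199/316 ≈ 0.62974684

0.629747


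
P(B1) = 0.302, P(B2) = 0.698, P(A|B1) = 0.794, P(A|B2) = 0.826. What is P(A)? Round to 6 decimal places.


P(A) = P(A|B1)*P(B1) + P(A|B2)*P(B2)
P(A|B1)*P(B1) = 0.794 * 0.302 = 0.239788
P(A|B2)*P(B2) = 0.826 * 0.698 = 0.576548
P(A) = 0.239788 + 0.576548 = 0.816336

0.816336


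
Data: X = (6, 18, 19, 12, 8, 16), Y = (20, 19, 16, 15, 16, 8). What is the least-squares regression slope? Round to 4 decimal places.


b = sum((xi-xbar)(yi-ybar)) / sum((xi-xbar)^2)
n = 6, xbar = 79/6 ≈ 13.166667, ybar = 94/6 = 47/3 ≈ 15.666667
Sxy = sum((xi-xbar)(yi-ybar)) = -107/3 ≈ -35.666667
Sxx = sum((xi-xbar)^2) = 869/6 ≈ 144.833333
b = Sxy / Sxx = -214/869 ≈ -0.246260

-0.2463


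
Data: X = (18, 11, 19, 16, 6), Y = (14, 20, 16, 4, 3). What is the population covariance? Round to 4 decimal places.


Cov = (1/n)*sum((xi-xbar)(yi-ybar))
n = 5, xbar = 70/5 = 14, ybar = 57/5 = 11.4
sum((xi-xbar)(yi-ybar)) = 60
Cov = 60 / 5 = 12

12.0000


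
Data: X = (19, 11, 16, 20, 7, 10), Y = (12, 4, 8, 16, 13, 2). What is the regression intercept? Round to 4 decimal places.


a = ybar - b*xbar, where b = sum((xi-xbar)(yi-ybar)) / sum((xi-xbar)^2)
n = 6, xbar = 83/6 ≈ 13.833333, ybar = 55/6 ≈ 9.166667
Sxy = sum((xi-xbar)(yi-ybar)) = 421/6 ≈ 70.166667
Sxx = sum((xi-xbar)^2) = 833/6 ≈ 138.833333
b = Sxy / Sxx = 421/833 ≈ 0.505402
a = 9.166667 - 0.505402 * 13.833333 = 1812/833 ≈ 2.175270

2.1753


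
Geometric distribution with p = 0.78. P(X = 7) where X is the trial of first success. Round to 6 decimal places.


P = (1-p)^(k-1) * p
(1-p)^(k-1) = 0.22^6 ≈ 0.0001133799
P = 0.0001133799 * 0.78 ≈ 0.00008843633

0.000088


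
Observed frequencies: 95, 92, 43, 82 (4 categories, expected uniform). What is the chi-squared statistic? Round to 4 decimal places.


chi2 = sum((O-E)^2/E), E = total/4
total = 312, E = 312/4 = 78
(95 - 78)^2 / 78 = 289 / 78 = 289/78 ≈ 3.705128
(92 - 78)^2 / 78 = 196 / 78 = 98/39 ≈ 2.512821
(43 - 78)^2 / 78 = 1225 / 78 = 1225/78 ≈ 15.705128
(82 - 78)^2 / 78 = 16 / 78 = 8/39 ≈ 0.205128
chi2 = 863/39 ≈ 22.128205

22.1282


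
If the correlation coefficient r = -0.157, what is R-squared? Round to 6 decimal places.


R^2 = r^2 = (-0.157)^2 = 0.024649

0.024649


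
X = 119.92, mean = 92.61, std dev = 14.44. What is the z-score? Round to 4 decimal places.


z = (X - mu) / sigma
X - mu = 119.92 - 92.61 = 27.31
z = 27.31 / 14.44 = 2731/1444 ≈ 1.891274

1.8913


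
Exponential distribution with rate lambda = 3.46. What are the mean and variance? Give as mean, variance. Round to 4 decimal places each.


mean = 1/lam, var = 1/lam^2
mean = 1 / 3.46 = 50/173 ≈ 0.289017
lam^2 = 3.46^2 = 11.9716
var = 1 / 11.9716 ≈ 0.083531

0.2890, 0.0835


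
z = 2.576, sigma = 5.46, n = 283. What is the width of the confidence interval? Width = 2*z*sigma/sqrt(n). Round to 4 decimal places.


width = 2*z*sigma/sqrt(n)
2*z*sigma = 2 * 2.576 * 5.46 = 28.12992
sqrt(283) ≈ 16.822604
width = 28.12992 / 16.822604 ≈ 1.672150

1.6722


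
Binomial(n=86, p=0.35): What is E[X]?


E[X] = n*p = 86 * 0.35 = 30.1

30.1


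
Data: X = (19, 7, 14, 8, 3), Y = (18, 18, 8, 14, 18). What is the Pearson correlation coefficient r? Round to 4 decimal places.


r = sum((xi-xbar)(yi-ybar)) / sqrt(sum((xi-xbar)^2) * sum((yi-ybar)^2))
n = 5, xbar = 51/5 = 10.2, ybar = 76/5 = 15.2
Sxy = sum((xi-xbar)(yi-ybar)) = -29.2
Sxx = sum((xi-xbar)^2) = 158.8
Syy = sum((yi-ybar)^2) = 76.8
sqrt(Sxx*Syy) ≈ 110.434777
r = Sxy / sqrt(Sxx*Syy) = -29.2 / 110.434777 ≈ -0.264409

-0.2644


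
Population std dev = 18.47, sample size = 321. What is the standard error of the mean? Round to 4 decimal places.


SE = sigma / sqrt(n)
sqrt(321) ≈ 17.916473
SE = 18.47 / 17.916473 ≈ 1.030895

1.0309


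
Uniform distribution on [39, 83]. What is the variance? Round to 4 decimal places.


Var = (b-a)^2 / 12
(b-a)^2 = (83 - 39)^2 = 1936
Var = 1936/12 ≈ 161.333333

161.3333


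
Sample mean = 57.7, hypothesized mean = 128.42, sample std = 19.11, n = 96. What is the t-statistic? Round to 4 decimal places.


t = (xbar - mu0) / (s/sqrt(n))
xbar - mu0 = 57.7 - 128.42 = -70.72
sqrt(96) ≈ 9.79795897
s/sqrt(n) = 19.11 / 9.79795897 ≈ 1.95040621
t = -70.72 / 1.95040621 ≈ -36.259113

-36.2591


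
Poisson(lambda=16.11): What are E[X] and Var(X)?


E[X] = Var(X) = lambda = 16.11

16.11, 16.11


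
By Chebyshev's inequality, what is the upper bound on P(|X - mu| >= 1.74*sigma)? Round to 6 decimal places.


P <= 1/k^2
k^2 = 1.74^2 = 3.0276
1/k^2 = 1 / 3.0276 = 2500/7569 ≈ 0.33029462

0.330295


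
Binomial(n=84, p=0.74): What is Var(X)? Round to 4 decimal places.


Var = n*p*(1-p) = 84 * 0.74 * 0.26 = 16.1616

16.1616


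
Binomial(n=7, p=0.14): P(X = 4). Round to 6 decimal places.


P = C(n,k) * p^k * (1-p)^(n-k)
C(7,4) = 35
p^k = 0.14^4 = 0.00038416
(1-p)^(n-k) = 0.86^3 = 0.636056
P = 35 * 0.00038416 * 0.636056 ≈ 0.008552

0.008552


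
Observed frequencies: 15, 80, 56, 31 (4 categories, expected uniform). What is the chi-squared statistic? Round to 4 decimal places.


chi2 = sum((O-E)^2/E), E = total/4
total = 182, E = 182/4 = 45.5
(15 - 45.5)^2 / 45.5 = 930.25 / 45.5 = 3721/182 ≈ 20.445055
(80 - 45.5)^2 / 45.5 = 1190.25 / 45.5 = 4761/182 ≈ 26.159341
(56 - 45.5)^2 / 45.5 = 110.25 / 45.5 = 63/26 ≈ 2.423077
(31 - 45.5)^2 / 45.5 = 210.25 / 45.5 = 841/182 ≈ 4.620879
chi2 = 4882/91 ≈ 53.648352

53.6484


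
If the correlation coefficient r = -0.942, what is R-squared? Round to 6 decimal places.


R^2 = r^2 = (-0.942)^2 = 0.887364

0.887364


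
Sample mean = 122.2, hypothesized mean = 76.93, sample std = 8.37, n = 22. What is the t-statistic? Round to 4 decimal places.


t = (xbar - mu0) / (s/sqrt(n))
xbar - mu0 = 122.2 - 76.93 = 45.27
sqrt(22) ≈ 4.69041576
s/sqrt(n) = 8.37 / 4.69041576 ≈ 1.78449000
t = 45.27 / 1.78449000 ≈ 25.368593

25.3686


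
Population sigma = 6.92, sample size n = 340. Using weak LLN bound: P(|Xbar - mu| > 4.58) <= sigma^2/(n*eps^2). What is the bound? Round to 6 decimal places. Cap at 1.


bound = min(1, sigma^2/(n*eps^2))
sigma^2 = 6.92^2 = 47.8864
n*eps^2 = 340 * 4.58^2 = 340 * 20.9764 = 7131.976
sigma^2/(n*eps^2) = 47.8864 / 7131.976 ≈ 0.00671432

0.006714


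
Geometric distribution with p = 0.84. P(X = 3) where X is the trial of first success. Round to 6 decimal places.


P = (1-p)^(k-1) * p
(1-p)^(k-1) = 0.16^2 = 0.0256
P = 0.0256 * 0.84 = 0.021504

0.021504


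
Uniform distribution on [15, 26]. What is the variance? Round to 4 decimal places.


Var = (b-a)^2 / 12
(b-a)^2 = (26 - 15)^2 = 121
Var = 121/12 ≈ 10.083333

10.0833


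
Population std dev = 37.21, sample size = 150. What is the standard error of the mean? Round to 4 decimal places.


SE = sigma / sqrt(n)
sqrt(150) ≈ 12.247449
SE = 37.21 / 12.247449 ≈ 3.038184

3.0382


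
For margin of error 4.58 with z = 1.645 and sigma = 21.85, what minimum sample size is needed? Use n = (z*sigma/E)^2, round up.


z*sigma/E = 1.645 * 21.85 / 4.58 ≈ 7.847871
(z*sigma/E)^2 ≈ 61.589082
round up: n = 62

62


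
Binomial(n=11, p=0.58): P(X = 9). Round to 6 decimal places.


P = C(n,k) * p^k * (1-p)^(n-k)
C(11,9) = 55
p^k = 0.58^9 ≈ 0.007427659
(1-p)^(n-k) = 0.42^2 = 0.1764
P = 55 * 0.007427659 * 0.1764 ≈ 0.072063

0.072063


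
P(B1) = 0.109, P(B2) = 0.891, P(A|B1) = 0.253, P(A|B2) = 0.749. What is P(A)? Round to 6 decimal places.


P(A) = P(A|B1)*P(B1) + P(A|B2)*P(B2)
P(A|B1)*P(B1) = 0.253 * 0.109 = 0.027577
P(A|B2)*P(B2) = 0.749 * 0.891 = 0.667359
P(A) = 0.027577 + 0.667359 = 0.694936

0.694936


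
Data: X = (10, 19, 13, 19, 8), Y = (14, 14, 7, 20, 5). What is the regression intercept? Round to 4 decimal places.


a = ybar - b*xbar, where b = sum((xi-xbar)(yi-ybar)) / sum((xi-xbar)^2)
n = 5, xbar = 69/5 = 13.8, ybar = 60/5 = 12
Sxy = sum((xi-xbar)(yi-ybar)) = 89
Sxx = sum((xi-xbar)^2) = 102.8
b = Sxy / Sxx = 445/514 ≈ 0.865759
a = 12 - 0.865759 * 13.8 = 27/514 ≈ 0.052529

0.0525


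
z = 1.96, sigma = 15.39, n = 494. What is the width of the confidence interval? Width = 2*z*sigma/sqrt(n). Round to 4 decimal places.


width = 2*z*sigma/sqrt(n)
2*z*sigma = 2 * 1.96 * 15.39 = 60.3288
sqrt(494) ≈ 22.226111
width = 60.3288 / 22.226111 ≈ 2.714321

2.7143


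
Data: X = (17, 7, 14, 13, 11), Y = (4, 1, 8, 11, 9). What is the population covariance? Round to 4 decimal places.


Cov = (1/n)*sum((xi-xbar)(yi-ybar))
n = 5, xbar = 62/5 = 12.4, ybar = 33/5 = 6.6
sum((xi-xbar)(yi-ybar)) = 19.8
Cov = 19.8 / 5 = 3.96

3.9600


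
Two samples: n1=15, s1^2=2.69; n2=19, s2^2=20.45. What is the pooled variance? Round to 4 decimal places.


sp^2 = ((n1-1)*s1^2 + (n2-1)*s2^2)/(n1+n2-2)
(n1-1)*s1^2 = 14 * 2.69 = 37.66
(n2-1)*s2^2 = 18 * 20.45 = 368.1
numerator = 37.66 + 368.1 = 405.76
n1+n2-2 = 32
sp^2 = 405.76 / 32 = 12.68

12.6800


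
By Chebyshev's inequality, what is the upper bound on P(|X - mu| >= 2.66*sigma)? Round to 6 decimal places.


P <= 1/k^2
k^2 = 2.66^2 = 7.0756
1/k^2 = 1 / 7.0756 ≈ 0.14133077

0.141331


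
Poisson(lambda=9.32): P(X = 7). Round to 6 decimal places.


P = e^(-lam) * lam^k / k!
e^(-9.32) ≈ 0.00008961391
lam^k = 9.32^7 ≈ 6108173.809045
k! = 7! = 5040
P = 0.00008961391 * 6108173.809045 / 5040 ≈ 0.108607

0.108607


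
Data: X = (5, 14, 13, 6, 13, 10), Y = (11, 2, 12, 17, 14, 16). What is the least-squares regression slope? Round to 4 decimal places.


b = sum((xi-xbar)(yi-ybar)) / sum((xi-xbar)^2)
n = 6, xbar = 61/6 ≈ 10.166667, ybar = 72/6 = 12
Sxy = sum((xi-xbar)(yi-ybar)) = -49
Sxx = sum((xi-xbar)^2) = 449/6 ≈ 74.833333
b = Sxy / Sxx = -294/449 ≈ -0.654788

-0.6548


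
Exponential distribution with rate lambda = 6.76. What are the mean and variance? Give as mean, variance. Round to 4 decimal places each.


mean = 1/lam, var = 1/lam^2
mean = 1 / 6.76 = 25/169 ≈ 0.147929
lam^2 = 6.76^2 = 45.6976
var = 1 / 45.6976 ≈ 0.021883

0.1479, 0.0219


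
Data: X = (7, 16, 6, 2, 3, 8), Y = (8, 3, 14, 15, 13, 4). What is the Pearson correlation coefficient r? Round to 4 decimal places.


r = sum((xi-xbar)(yi-ybar)) / sqrt(sum((xi-xbar)^2) * sum((yi-ybar)^2))
n = 6, xbar = 42/6 = 7, ybar = 57/6 = 9.5
Sxy = sum((xi-xbar)(yi-ybar)) = -110
Sxx = sum((xi-xbar)^2) = 124
Syy = sum((yi-ybar)^2) = 137.5
sqrt(Sxx*Syy) ≈ 130.575649
r = Sxy / sqrt(Sxx*Syy) = -110 / 130.575649 ≈ -0.842424

-0.8424


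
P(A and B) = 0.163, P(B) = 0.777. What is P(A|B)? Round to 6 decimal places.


P(A|B) = P(A and B) / P(B) = 0.163 / 0.777 = 163/777 ≈ 0.20978121

0.209781


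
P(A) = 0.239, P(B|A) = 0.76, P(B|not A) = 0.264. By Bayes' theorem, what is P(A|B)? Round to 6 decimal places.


P(A|B) = P(B|A)*P(A) / P(B), P(B) = P(B|A)*P(A) + P(B|not A)*P(not A)
P(B|A)*P(A) = 0.76 * 0.239 = 0.18164
P(B|not A)*P(not A) = 0.264 * 0.761 = 0.200904
P(B) = 0.18164 + 0.200904 = 0.382544
P(A|B) = 0.18164 / 0.382544 ≈ 0.47482120

0.474821


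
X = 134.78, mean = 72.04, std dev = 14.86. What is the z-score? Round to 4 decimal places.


z = (X - mu) / sigma
X - mu = 134.78 - 72.04 = 62.74
z = 62.74 / 14.86 = 3137/743 ≈ 4.222073

4.2221


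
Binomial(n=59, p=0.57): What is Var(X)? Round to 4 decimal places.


Var = n*p*(1-p) = 59 * 0.57 * 0.43 = 14.4609

14.4609


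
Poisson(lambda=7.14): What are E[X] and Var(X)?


E[X] = Var(X) = lambda = 7.14

7.14, 7.14


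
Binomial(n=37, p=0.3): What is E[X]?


E[X] = n*p = 37 * 0.3 = 11.1

11.1


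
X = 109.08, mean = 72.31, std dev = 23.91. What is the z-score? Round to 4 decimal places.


z = (X - mu) / sigma
X - mu = 109.08 - 72.31 = 36.77
z = 36.77 / 23.91 = 3677/2391 ≈ 1.537850

1.5379


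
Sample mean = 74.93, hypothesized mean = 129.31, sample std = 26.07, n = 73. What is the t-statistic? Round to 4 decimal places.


t = (xbar - mu0) / (s/sqrt(n))
xbar - mu0 = 74.93 - 129.31 = -54.38
sqrt(73) ≈ 8.54400375
s/sqrt(n) = 26.07 / 8.54400375 ≈ 3.05126271
t = -54.38 / 3.05126271 ≈ -17.822130

-17.8221


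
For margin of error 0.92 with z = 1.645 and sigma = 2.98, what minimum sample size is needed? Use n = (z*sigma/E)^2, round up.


z*sigma/E = 1.645 * 2.98 / 0.92 = 49021/9200 ≈ 5.328370
(z*sigma/E)^2 ≈ 28.391522
round up: n = 29

29


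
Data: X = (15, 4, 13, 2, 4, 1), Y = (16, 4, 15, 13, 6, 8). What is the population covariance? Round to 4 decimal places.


Cov = (1/n)*sum((xi-xbar)(yi-ybar))
n = 6, xbar = 39/6 = 6.5, ybar = 62/6 = 31/3 ≈ 10.333333
sum((xi-xbar)(yi-ybar)) = 106
Cov = 106 / 6 = 53/3 ≈ 17.666667

17.6667


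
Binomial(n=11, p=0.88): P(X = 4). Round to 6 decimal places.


P = C(n,k) * p^k * (1-p)^(n-k)
C(11,4) = 330
p^k = 0.88^4 ≈ 0.5996954
(1-p)^(n-k) = 0.12^7 ≈ 0.0000003583181
P = 330 * 0.5996954 * 0.0000003583181 ≈ 0.000071

0.000071


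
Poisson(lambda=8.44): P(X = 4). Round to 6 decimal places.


P = e^(-lam) * lam^k / k!
e^(-8.44) ≈ 0.0002160502
lam^k = 8.44^4 ≈ 5074.225769
k! = 4! = 24
P = 0.0002160502 * 5074.225769 / 24 ≈ 0.045679

0.045679


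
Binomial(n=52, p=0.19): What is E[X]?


E[X] = n*p = 52 * 0.19 = 9.88

9.88


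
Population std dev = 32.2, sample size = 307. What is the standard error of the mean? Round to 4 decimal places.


SE = sigma / sqrt(n)
sqrt(307) ≈ 17.521415
SE = 32.2 / 17.521415 ≈ 1.837751

1.8378


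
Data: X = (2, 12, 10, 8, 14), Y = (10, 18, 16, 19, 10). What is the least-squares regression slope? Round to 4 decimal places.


b = sum((xi-xbar)(yi-ybar)) / sum((xi-xbar)^2)
n = 5, xbar = 46/5 = 9.2, ybar = 73/5 = 14.6
Sxy = sum((xi-xbar)(yi-ybar)) = 16.4
Sxx = sum((xi-xbar)^2) = 84.8
b = Sxy / Sxx = 41/212 ≈ 0.193396

0.1934


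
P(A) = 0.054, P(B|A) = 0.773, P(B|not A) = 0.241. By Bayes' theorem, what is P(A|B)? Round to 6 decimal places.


P(A|B) = P(B|A)*P(A) / P(B), P(B) = P(B|A)*P(A) + P(B|not A)*P(not A)
P(B|A)*P(A) = 0.773 * 0.054 = 0.041742
P(B|not A)*P(not A) = 0.241 * 0.946 = 0.227986
P(B) = 0.041742 + 0.227986 = 0.269728
P(A|B) = 0.041742 / 0.269728 ≈ 0.15475590

0.154756


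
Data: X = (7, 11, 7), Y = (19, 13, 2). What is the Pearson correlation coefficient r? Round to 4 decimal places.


r = sum((xi-xbar)(yi-ybar)) / sqrt(sum((xi-xbar)^2) * sum((yi-ybar)^2))
n = 3, xbar = 25/3 ≈ 8.333333, ybar = 34/3 ≈ 11.333333
Sxy = sum((xi-xbar)(yi-ybar)) = 20/3 ≈ 6.666667
Sxx = sum((xi-xbar)^2) = 32/3 ≈ 10.666667
Syy = sum((yi-ybar)^2) = 446/3 ≈ 148.666667
sqrt(Sxx*Syy) ≈ 39.821825
r = Sxy / sqrt(Sxx*Syy) = 6.666667 / 39.821825 ≈ 0.167412

0.1674


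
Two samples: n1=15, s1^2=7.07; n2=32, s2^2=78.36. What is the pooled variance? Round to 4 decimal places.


sp^2 = ((n1-1)*s1^2 + (n2-1)*s2^2)/(n1+n2-2)
(n1-1)*s1^2 = 14 * 7.07 = 98.98
(n2-1)*s2^2 = 31 * 78.36 = 2429.16
numerator = 98.98 + 2429.16 = 2528.14
n1+n2-2 = 45
sp^2 = 2528.14 / 45 = 126407/2250 ≈ 56.180889

56.1809


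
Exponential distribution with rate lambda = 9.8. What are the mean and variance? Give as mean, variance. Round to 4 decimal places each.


mean = 1/lam, var = 1/lam^2
mean = 1 / 9.8 = 5/49 ≈ 0.102041
lam^2 = 9.8^2 = 96.04
var = 1 / 96.04 = 25/2401 ≈ 0.010412

0.1020, 0.0104


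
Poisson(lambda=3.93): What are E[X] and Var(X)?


E[X] = Var(X) = lambda = 3.93

3.93, 3.93


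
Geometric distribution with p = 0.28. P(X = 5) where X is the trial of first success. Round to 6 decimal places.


P = (1-p)^(k-1) * p
(1-p)^(k-1) = 0.72^4 ≈ 0.2687386
P = 0.2687386 * 0.28 ≈ 0.07524680

0.075247


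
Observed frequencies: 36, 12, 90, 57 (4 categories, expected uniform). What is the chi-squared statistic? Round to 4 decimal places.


chi2 = sum((O-E)^2/E), E = total/4
total = 195, E = 195/4 = 48.75
(36 - 48.75)^2 / 48.75 = 162.5625 / 48.75 = 867/260 ≈ 3.334615
(12 - 48.75)^2 / 48.75 = 1350.5625 / 48.75 = 7203/260 ≈ 27.703846
(90 - 48.75)^2 / 48.75 = 1701.5625 / 48.75 = 1815/52 ≈ 34.903846
(57 - 48.75)^2 / 48.75 = 68.0625 / 48.75 = 363/260 ≈ 1.396154
chi2 = 4377/65 ≈ 67.338462

67.3385


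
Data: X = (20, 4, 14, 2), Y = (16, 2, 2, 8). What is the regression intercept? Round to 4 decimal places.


a = ybar - b*xbar, where b = sum((xi-xbar)(yi-ybar)) / sum((xi-xbar)^2)
n = 4, xbar = 40/4 = 10, ybar = 28/4 = 7
Sxy = sum((xi-xbar)(yi-ybar)) = 92
Sxx = sum((xi-xbar)^2) = 216
b = Sxy / Sxx = 23/54 ≈ 0.425926
a = 7 - 0.425926 * 10 = 74/27 ≈ 2.740741

2.7407


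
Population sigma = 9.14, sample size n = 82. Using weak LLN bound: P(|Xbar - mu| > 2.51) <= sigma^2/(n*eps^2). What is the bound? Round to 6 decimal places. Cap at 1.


bound = min(1, sigma^2/(n*eps^2))
sigma^2 = 9.14^2 = 83.5396
n*eps^2 = 82 * 2.51^2 = 82 * 6.3001 = 516.6082
sigma^2/(n*eps^2) = 83.5396 / 516.6082 ≈ 0.16170785

0.161708


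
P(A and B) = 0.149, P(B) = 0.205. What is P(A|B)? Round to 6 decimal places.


P(A|B) = P(A and B) / P(B) = 0.149 / 0.205 = 149/205 ≈ 0.72682927

0.726829


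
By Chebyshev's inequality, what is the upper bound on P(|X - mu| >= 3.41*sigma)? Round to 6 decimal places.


P <= 1/k^2
k^2 = 3.41^2 = 11.6281
1/k^2 = 1 / 11.6281 ≈ 0.08599857

0.085999


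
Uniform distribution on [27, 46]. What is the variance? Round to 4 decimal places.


Var = (b-a)^2 / 12
(b-a)^2 = (46 - 27)^2 = 361
Var = 361/12 ≈ 30.083333

30.0833


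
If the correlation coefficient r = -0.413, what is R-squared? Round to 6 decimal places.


R^2 = r^2 = (-0.413)^2 = 0.170569

0.170569


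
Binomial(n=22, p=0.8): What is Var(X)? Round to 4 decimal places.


Var = n*p*(1-p) = 22 * 0.8 * 0.2 = 3.52

3.5200


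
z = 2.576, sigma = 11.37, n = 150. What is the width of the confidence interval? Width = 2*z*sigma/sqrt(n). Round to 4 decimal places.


width = 2*z*sigma/sqrt(n)
2*z*sigma = 2 * 2.576 * 11.37 = 58.57824
sqrt(150) ≈ 12.247449
width = 58.57824 / 12.247449 ≈ 4.782893

4.7829


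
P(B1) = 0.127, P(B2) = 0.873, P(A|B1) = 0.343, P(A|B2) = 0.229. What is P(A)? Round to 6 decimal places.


P(A) = P(A|B1)*P(B1) + P(A|B2)*P(B2)
P(A|B1)*P(B1) = 0.343 * 0.127 = 0.043561
P(A|B2)*P(B2) = 0.229 * 0.873 = 0.199917
P(A) = 0.043561 + 0.199917 = 0.243478

0.243478


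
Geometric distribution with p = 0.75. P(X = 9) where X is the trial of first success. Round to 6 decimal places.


P = (1-p)^(k-1) * p
(1-p)^(k-1) = 0.25^8 ≈ 0.00001525879
P = 0.00001525879 * 0.75 ≈ 0.00001144409

0.000011


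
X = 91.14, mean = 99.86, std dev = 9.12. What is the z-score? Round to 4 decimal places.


z = (X - mu) / sigma
X - mu = 91.14 - 99.86 = -8.72
z = -8.72 / 9.12 = -109/114 ≈ -0.956140

-0.9561


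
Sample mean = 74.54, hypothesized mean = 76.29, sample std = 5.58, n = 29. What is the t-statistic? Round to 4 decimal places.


t = (xbar - mu0) / (s/sqrt(n))
xbar - mu0 = 74.54 - 76.29 = -1.75
sqrt(29) ≈ 5.38516481
s/sqrt(n) = 5.58 / 5.38516481 ≈ 1.03617999
t = -1.75 / 1.03617999 ≈ -1.688896

-1.6889


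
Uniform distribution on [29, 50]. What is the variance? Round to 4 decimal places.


Var = (b-a)^2 / 12
(b-a)^2 = (50 - 29)^2 = 441
Var = 441/12 = 36.75

36.7500


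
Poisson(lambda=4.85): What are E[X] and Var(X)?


E[X] = Var(X) = lambda = 4.85

4.85, 4.85


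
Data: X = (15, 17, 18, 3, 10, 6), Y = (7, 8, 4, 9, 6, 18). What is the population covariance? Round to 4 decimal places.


Cov = (1/n)*sum((xi-xbar)(yi-ybar))
n = 6, xbar = 69/6 = 11.5, ybar = 52/6 = 26/3 ≈ 8.666667
sum((xi-xbar)(yi-ybar)) = -90
Cov = -90 / 6 = -15

-15.0000


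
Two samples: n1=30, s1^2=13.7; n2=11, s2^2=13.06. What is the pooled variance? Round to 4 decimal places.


sp^2 = ((n1-1)*s1^2 + (n2-1)*s2^2)/(n1+n2-2)
(n1-1)*s1^2 = 29 * 13.7 = 397.3
(n2-1)*s2^2 = 10 * 13.06 = 130.6
numerator = 397.3 + 130.6 = 527.9
n1+n2-2 = 39
sp^2 = 527.9 / 39 = 5279/390 ≈ 13.535897

13.5359


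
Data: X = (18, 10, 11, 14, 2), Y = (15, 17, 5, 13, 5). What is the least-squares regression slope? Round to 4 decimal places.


b = sum((xi-xbar)(yi-ybar)) / sum((xi-xbar)^2)
n = 5, xbar = 55/5 = 11, ybar = 55/5 = 11
Sxy = sum((xi-xbar)(yi-ybar)) = 82
Sxx = sum((xi-xbar)^2) = 140
b = Sxy / Sxx = 41/70 ≈ 0.585714

0.5857


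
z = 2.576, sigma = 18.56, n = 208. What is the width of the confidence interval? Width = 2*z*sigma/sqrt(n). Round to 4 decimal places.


width = 2*z*sigma/sqrt(n)
2*z*sigma = 2 * 2.576 * 18.56 = 95.62112
sqrt(208) ≈ 14.422205
width = 95.62112 / 14.422205 ≈ 6.630132

6.6301


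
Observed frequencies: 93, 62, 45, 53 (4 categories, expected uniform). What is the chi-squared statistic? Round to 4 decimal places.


chi2 = sum((O-E)^2/E), E = total/4
total = 253, E = 253/4 = 63.25
(93 - 63.25)^2 / 63.25 = 885.0625 / 63.25 = 14161/1012 ≈ 13.993083
(62 - 63.25)^2 / 63.25 = 1.5625 / 63.25 = 25/1012 ≈ 0.024704
(45 - 63.25)^2 / 63.25 = 333.0625 / 63.25 = 5329/1012 ≈ 5.265810
(53 - 63.25)^2 / 63.25 = 105.0625 / 63.25 = 1681/1012 ≈ 1.661067
chi2 = 5299/253 ≈ 20.944664

20.9447


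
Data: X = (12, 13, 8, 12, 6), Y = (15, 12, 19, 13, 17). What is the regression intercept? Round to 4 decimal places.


a = ybar - b*xbar, where b = sum((xi-xbar)(yi-ybar)) / sum((xi-xbar)^2)
n = 5, xbar = 51/5 = 10.2, ybar = 76/5 = 15.2
Sxy = sum((xi-xbar)(yi-ybar)) = -29.2
Sxx = sum((xi-xbar)^2) = 36.8
b = Sxy / Sxx = -73/92 ≈ -0.793478
a = 15.2 - (-0.793478) * 10.2 = 2143/92 ≈ 23.293478

23.2935


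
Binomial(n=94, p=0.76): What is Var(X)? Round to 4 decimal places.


Var = n*p*(1-p) = 94 * 0.76 * 0.24 = 17.1456

17.1456


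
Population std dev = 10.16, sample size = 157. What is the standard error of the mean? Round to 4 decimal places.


SE = sigma / sqrt(n)
sqrt(157) ≈ 12.529964
SE = 10.16 / 12.529964 ≈ 0.810856

0.8109


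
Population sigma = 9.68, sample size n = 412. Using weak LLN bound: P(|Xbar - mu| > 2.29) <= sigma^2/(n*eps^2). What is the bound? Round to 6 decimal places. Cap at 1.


bound = min(1, sigma^2/(n*eps^2))
sigma^2 = 9.68^2 = 93.7024
n*eps^2 = 412 * 2.29^2 = 412 * 5.2441 = 2160.5692
sigma^2/(n*eps^2) = 93.7024 / 2160.5692 ≈ 0.04336931

0.043369


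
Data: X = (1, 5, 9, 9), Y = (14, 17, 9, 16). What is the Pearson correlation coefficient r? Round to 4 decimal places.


r = sum((xi-xbar)(yi-ybar)) / sqrt(sum((xi-xbar)^2) * sum((yi-ybar)^2))
n = 4, xbar = 24/4 = 6, ybar = 56/4 = 14
Sxy = sum((xi-xbar)(yi-ybar)) = -12
Sxx = sum((xi-xbar)^2) = 44
Syy = sum((yi-ybar)^2) = 38
sqrt(Sxx*Syy) ≈ 40.890097
r = Sxy / sqrt(Sxx*Syy) = -12 / 40.890097 ≈ -0.293470

-0.2935


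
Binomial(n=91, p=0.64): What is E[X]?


E[X] = n*p = 91 * 0.64 = 58.24

58.24


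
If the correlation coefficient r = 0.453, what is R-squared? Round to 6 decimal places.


R^2 = r^2 = (0.453)^2 = 0.205209

0.205209


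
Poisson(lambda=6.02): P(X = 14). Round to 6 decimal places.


P = e^(-lam) * lam^k / k!
e^(-6.02) ≈ 0.002429670
lam^k = 6.02^14 ≈ 82101459511.686014
k! = 14! = 87178291200
P = 0.002429670 * 82101459511.686014 / 87178291200 ≈ 0.002288

0.002288


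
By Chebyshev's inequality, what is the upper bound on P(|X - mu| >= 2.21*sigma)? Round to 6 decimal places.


P <= 1/k^2
k^2 = 2.21^2 = 4.8841
1/k^2 = 1 / 4.8841 ≈ 0.20474601

0.204746


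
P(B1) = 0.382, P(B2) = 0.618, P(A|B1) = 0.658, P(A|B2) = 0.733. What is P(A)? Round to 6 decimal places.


P(A) = P(A|B1)*P(B1) + P(A|B2)*P(B2)
P(A|B1)*P(B1) = 0.658 * 0.382 = 0.251356
P(A|B2)*P(B2) = 0.733 * 0.618 = 0.452994
P(A) = 0.251356 + 0.452994 = 0.70435

0.704350


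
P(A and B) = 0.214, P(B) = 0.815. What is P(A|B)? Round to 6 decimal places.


P(A|B) = P(A and B) / P(B) = 0.214 / 0.815 = 214/815 ≈ 0.26257669

0.262577


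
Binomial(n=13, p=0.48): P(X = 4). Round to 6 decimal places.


P = C(n,k) * p^k * (1-p)^(n-k)
C(13,4) = 715
p^k = 0.48^4 = 0.05308416
(1-p)^(n-k) = 0.52^9 ≈ 0.002779906
P = 715 * 0.05308416 * 0.002779906 ≈ 0.105512

0.105512


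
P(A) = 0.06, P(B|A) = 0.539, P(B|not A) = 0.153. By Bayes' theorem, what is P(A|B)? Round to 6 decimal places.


P(A|B) = P(B|A)*P(A) / P(B), P(B) = P(B|A)*P(A) + P(B|not A)*P(not A)
P(B|A)*P(A) = 0.539 * 0.06 = 0.03234
P(B|not A)*P(not A) = 0.153 * 0.94 = 0.14382
P(B) = 0.03234 + 0.14382 = 0.17616
P(A|B) = 0.03234 / 0.17616 = 539/2936 ≈ 0.18358311

0.183583


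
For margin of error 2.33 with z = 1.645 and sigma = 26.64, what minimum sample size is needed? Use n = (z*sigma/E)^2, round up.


z*sigma/E = 1.645 * 26.64 / 2.33 = 109557/5825 ≈ 18.808069
(z*sigma/E)^2 ≈ 353.743447
round up: n = 354

354


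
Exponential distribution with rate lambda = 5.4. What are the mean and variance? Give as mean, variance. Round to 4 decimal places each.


mean = 1/lam, var = 1/lam^2
mean = 1 / 5.4 = 5/27 ≈ 0.185185
lam^2 = 5.4^2 = 29.16
var = 1 / 29.16 = 25/729 ≈ 0.034294

0.1852, 0.0343


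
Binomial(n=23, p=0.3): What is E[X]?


E[X] = n*p = 23 * 0.3 = 6.9

6.9


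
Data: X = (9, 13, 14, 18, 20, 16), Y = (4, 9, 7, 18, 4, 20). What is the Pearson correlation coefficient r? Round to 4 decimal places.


r = sum((xi-xbar)(yi-ybar)) / sqrt(sum((xi-xbar)^2) * sum((yi-ybar)^2))
n = 6, xbar = 90/6 = 15, ybar = 62/6 = 31/3 ≈ 10.333333
Sxy = sum((xi-xbar)(yi-ybar)) = 45
Sxx = sum((xi-xbar)^2) = 76
Syy = sum((yi-ybar)^2) = 736/3 ≈ 245.333333
sqrt(Sxx*Syy) ≈ 136.547916
r = Sxy / sqrt(Sxx*Syy) = 45 / 136.547916 ≈ 0.329555

0.3296


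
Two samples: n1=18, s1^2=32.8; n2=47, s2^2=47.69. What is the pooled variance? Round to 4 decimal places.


sp^2 = ((n1-1)*s1^2 + (n2-1)*s2^2)/(n1+n2-2)
(n1-1)*s1^2 = 17 * 32.8 = 557.6
(n2-1)*s2^2 = 46 * 47.69 = 2193.74
numerator = 557.6 + 2193.74 = 2751.34
n1+n2-2 = 63
sp^2 = 2751.34 / 63 = 137567/3150 ≈ 43.672063

43.6721


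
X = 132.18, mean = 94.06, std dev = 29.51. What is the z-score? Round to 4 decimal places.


z = (X - mu) / sigma
X - mu = 132.18 - 94.06 = 38.12
z = 38.12 / 29.51 = 3812/2951 ≈ 1.291766

1.2918


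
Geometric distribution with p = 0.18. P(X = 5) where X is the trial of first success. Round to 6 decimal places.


P = (1-p)^(k-1) * p
(1-p)^(k-1) = 0.82^4 ≈ 0.4521218
P = 0.4521218 * 0.18 ≈ 0.08138192

0.081382


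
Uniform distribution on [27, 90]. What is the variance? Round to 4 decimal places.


Var = (b-a)^2 / 12
(b-a)^2 = (90 - 27)^2 = 3969
Var = 3969/12 = 330.75

330.7500


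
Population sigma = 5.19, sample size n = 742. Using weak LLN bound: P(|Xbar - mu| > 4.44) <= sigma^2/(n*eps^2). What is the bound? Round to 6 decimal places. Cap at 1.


bound = min(1, sigma^2/(n*eps^2))
sigma^2 = 5.19^2 = 26.9361
n*eps^2 = 742 * 4.44^2 = 742 * 19.7136 = 14627.4912
sigma^2/(n*eps^2) = 26.9361 / 14627.4912 ≈ 0.00184147

0.001841


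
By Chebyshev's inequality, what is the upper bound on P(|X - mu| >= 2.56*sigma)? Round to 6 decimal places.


P <= 1/k^2
k^2 = 2.56^2 = 6.5536
1/k^2 = 1 / 6.5536 = 625/4096 ≈ 0.15258789

0.152588


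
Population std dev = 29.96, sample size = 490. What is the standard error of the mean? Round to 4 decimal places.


SE = sigma / sqrt(n)
sqrt(490) ≈ 22.135944
SE = 29.96 / 22.135944 ≈ 1.353455

1.3535


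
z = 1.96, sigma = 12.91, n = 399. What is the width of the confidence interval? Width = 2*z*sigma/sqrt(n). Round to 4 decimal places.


width = 2*z*sigma/sqrt(n)
2*z*sigma = 2 * 1.96 * 12.91 = 50.6072
sqrt(399) ≈ 19.974984
width = 50.6072 / 19.974984 ≈ 2.533529

2.5335


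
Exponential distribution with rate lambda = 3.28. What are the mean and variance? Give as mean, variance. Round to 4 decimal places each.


mean = 1/lam, var = 1/lam^2
mean = 1 / 3.28 = 25/82 ≈ 0.304878
lam^2 = 3.28^2 = 10.7584
var = 1 / 10.7584 = 625/6724 ≈ 0.092951

0.3049, 0.0930


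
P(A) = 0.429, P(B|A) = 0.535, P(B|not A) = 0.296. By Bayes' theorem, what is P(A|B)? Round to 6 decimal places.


P(A|B) = P(B|A)*P(A) / P(B), P(B) = P(B|A)*P(A) + P(B|not A)*P(not A)
P(B|A)*P(A) = 0.535 * 0.429 = 0.229515
P(B|not A)*P(not A) = 0.296 * 0.571 = 0.169016
P(B) = 0.229515 + 0.169016 = 0.398531
P(A|B) = 0.229515 / 0.398531 ≈ 0.57590250

0.575903


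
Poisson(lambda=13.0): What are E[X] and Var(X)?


E[X] = Var(X) = lambda = 13.0

13.0, 13.0


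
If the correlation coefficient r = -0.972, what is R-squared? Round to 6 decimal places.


R^2 = r^2 = (-0.972)^2 = 0.944784

0.944784


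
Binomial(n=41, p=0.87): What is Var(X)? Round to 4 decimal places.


Var = n*p*(1-p) = 41 * 0.87 * 0.13 = 4.6371

4.6371


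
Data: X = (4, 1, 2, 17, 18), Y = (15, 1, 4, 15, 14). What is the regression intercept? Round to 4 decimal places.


a = ybar - b*xbar, where b = sum((xi-xbar)(yi-ybar)) / sum((xi-xbar)^2)
n = 5, xbar = 42/5 = 8.4, ybar = 49/5 = 9.8
Sxy = sum((xi-xbar)(yi-ybar)) = 164.4
Sxx = sum((xi-xbar)^2) = 281.2
b = Sxy / Sxx = 411/703 ≈ 0.584637
a = 9.8 - 0.584637 * 8.4 = 3437/703 ≈ 4.889047

4.8890


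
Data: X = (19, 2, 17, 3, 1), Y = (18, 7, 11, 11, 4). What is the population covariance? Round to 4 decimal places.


Cov = (1/n)*sum((xi-xbar)(yi-ybar))
n = 5, xbar = 42/5 = 8.4, ybar = 51/5 = 10.2
sum((xi-xbar)(yi-ybar)) = 151.6
Cov = 151.6 / 5 = 30.32

30.3200


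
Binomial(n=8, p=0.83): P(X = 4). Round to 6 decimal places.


P = C(n,k) * p^k * (1-p)^(n-k)
C(8,4) = 70
p^k = 0.83^4 ≈ 0.4745832
(1-p)^(n-k) = 0.17^4 = 0.00083521
P = 70 * 0.4745832 * 0.00083521 ≈ 0.027746

0.027746


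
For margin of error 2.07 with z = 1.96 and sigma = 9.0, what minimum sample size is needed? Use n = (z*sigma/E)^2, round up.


z*sigma/E = 1.96 * 9.0 / 2.07 = 196/23 ≈ 8.521739
(z*sigma/E)^2 = 38416/529 ≈ 72.620038
round up: n = 73

73


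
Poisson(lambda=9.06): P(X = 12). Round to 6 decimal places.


P = e^(-lam) * lam^k / k!
e^(-9.06) ≈ 0.0001162230
lam^k = 9.06^12 ≈ 305871048716.796863
k! = 12! = 479001600
P = 0.0001162230 * 305871048716.796863 / 479001600 ≈ 0.074215

0.074215


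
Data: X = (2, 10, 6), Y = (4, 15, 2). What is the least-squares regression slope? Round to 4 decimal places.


b = sum((xi-xbar)(yi-ybar)) / sum((xi-xbar)^2)
n = 3, xbar = 18/3 = 6, ybar = 21/3 = 7
Sxy = sum((xi-xbar)(yi-ybar)) = 44
Sxx = sum((xi-xbar)^2) = 32
b = Sxy / Sxx = 1.375

1.3750


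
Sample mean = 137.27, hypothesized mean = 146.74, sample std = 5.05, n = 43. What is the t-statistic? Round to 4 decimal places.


t = (xbar - mu0) / (s/sqrt(n))
xbar - mu0 = 137.27 - 146.74 = -9.47
sqrt(43) ≈ 6.55743852
s/sqrt(n) = 5.05 / 6.55743852 ≈ 0.77011778
t = -9.47 / 0.77011778 ≈ -12.296820

-12.2968


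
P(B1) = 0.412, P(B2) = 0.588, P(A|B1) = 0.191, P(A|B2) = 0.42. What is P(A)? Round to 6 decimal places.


P(A) = P(A|B1)*P(B1) + P(A|B2)*P(B2)
P(A|B1)*P(B1) = 0.191 * 0.412 = 0.078692
P(A|B2)*P(B2) = 0.42 * 0.588 = 0.24696
P(A) = 0.078692 + 0.24696 = 0.325652

0.325652


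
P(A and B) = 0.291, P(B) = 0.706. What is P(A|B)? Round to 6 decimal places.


P(A|B) = P(A and B) / P(B) = 0.291 / 0.706 = 291/706 ≈ 0.41218130

0.412181


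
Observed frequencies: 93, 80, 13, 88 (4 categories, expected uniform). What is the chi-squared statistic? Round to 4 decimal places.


chi2 = sum((O-E)^2/E), E = total/4
total = 274, E = 274/4 = 68.5
(93 - 68.5)^2 / 68.5 = 600.25 / 68.5 = 2401/274 ≈ 8.762774
(80 - 68.5)^2 / 68.5 = 132.25 / 68.5 = 529/274 ≈ 1.930657
(13 - 68.5)^2 / 68.5 = 3080.25 / 68.5 = 12321/274 ≈ 44.967153
(88 - 68.5)^2 / 68.5 = 380.25 / 68.5 = 1521/274 ≈ 5.551095
chi2 = 8386/137 ≈ 61.211679

61.2117


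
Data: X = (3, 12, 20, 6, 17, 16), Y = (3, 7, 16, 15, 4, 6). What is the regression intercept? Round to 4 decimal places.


a = ybar - b*xbar, where b = sum((xi-xbar)(yi-ybar)) / sum((xi-xbar)^2)
n = 6, xbar = 74/6 = 37/3 ≈ 12.333333, ybar = 51/6 = 8.5
Sxy = sum((xi-xbar)(yi-ybar)) = 38
Sxx = sum((xi-xbar)^2) = 664/3 ≈ 221.333333
b = Sxy / Sxx = 57/332 ≈ 0.171687
a = 8.5 - 0.171687 * 12.333333 = 2119/332 ≈ 6.382530

6.3825


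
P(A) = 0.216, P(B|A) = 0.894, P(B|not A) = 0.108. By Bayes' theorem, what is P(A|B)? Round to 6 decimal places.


P(A|B) = P(B|A)*P(A) / P(B), P(B) = P(B|A)*P(A) + P(B|not A)*P(not A)
P(B|A)*P(A) = 0.894 * 0.216 = 0.193104
P(B|not A)*P(not A) = 0.108 * 0.784 = 0.084672
P(B) = 0.193104 + 0.084672 = 0.277776
P(A|B) = 0.193104 / 0.277776 = 447/643 ≈ 0.69517885

0.695179


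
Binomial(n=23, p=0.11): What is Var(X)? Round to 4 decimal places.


Var = n*p*(1-p) = 23 * 0.11 * 0.89 = 2.2517

2.2517


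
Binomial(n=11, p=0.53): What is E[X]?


E[X] = n*p = 11 * 0.53 = 5.83

5.83


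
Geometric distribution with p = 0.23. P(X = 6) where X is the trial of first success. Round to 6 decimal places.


P = (1-p)^(k-1) * p
(1-p)^(k-1) = 0.77^5 ≈ 0.2706784
P = 0.2706784 * 0.23 ≈ 0.06225604

0.062256


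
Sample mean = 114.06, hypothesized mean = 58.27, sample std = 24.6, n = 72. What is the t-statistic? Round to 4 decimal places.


t = (xbar - mu0) / (s/sqrt(n))
xbar - mu0 = 114.06 - 58.27 = 55.79
sqrt(72) ≈ 8.48528137
s/sqrt(n) = 24.6 / 8.48528137 ≈ 2.89913780
t = 55.79 / 2.89913780 ≈ 19.243652

19.2437


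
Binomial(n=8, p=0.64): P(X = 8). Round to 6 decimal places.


P = C(n,k) * p^k * (1-p)^(n-k)
C(8,8) = 1
p^k = 0.64^8 ≈ 0.02814750
(1-p)^(n-k) = 0.36^0 = 1
P = 1 * 0.02814750 * 1 ≈ 0.028147

0.028147


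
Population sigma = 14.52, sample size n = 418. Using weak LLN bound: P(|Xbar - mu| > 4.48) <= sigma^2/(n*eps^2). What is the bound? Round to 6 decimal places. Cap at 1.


bound = min(1, sigma^2/(n*eps^2))
sigma^2 = 14.52^2 = 210.8304
n*eps^2 = 418 * 4.48^2 = 418 * 20.0704 = 8389.4272
sigma^2/(n*eps^2) = 210.8304 / 8389.4272 ≈ 0.02513049

0.025130


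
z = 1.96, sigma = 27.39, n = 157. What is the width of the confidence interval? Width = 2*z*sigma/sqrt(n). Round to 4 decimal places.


width = 2*z*sigma/sqrt(n)
2*z*sigma = 2 * 1.96 * 27.39 = 107.3688
sqrt(157) ≈ 12.529964
width = 107.3688 / 12.529964 ≈ 8.568963

8.5690


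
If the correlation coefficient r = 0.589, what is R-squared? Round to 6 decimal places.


R^2 = r^2 = (0.589)^2 = 0.346921

0.346921


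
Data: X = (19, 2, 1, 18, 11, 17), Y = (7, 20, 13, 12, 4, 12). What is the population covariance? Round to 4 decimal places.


Cov = (1/n)*sum((xi-xbar)(yi-ybar))
n = 6, xbar = 68/6 = 34/3 ≈ 11.333333, ybar = 68/6 = 34/3 ≈ 11.333333
sum((xi-xbar)(yi-ybar)) = -362/3 ≈ -120.666667
Cov = -120.666667 / 6 = -181/9 ≈ -20.111111

-20.1111


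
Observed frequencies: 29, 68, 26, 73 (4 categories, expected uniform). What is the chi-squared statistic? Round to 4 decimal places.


chi2 = sum((O-E)^2/E), E = total/4
total = 196, E = 196/4 = 49
(29 - 49)^2 / 49 = 400 / 49 = 400/49 ≈ 8.163265
(68 - 49)^2 / 49 = 361 / 49 = 361/49 ≈ 7.367347
(26 - 49)^2 / 49 = 529 / 49 = 529/49 ≈ 10.795918
(73 - 49)^2 / 49 = 576 / 49 = 576/49 ≈ 11.755102
chi2 = 1866/49 ≈ 38.081633

38.0816


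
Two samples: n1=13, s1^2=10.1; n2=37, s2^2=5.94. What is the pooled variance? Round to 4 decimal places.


sp^2 = ((n1-1)*s1^2 + (n2-1)*s2^2)/(n1+n2-2)
(n1-1)*s1^2 = 12 * 10.1 = 121.2
(n2-1)*s2^2 = 36 * 5.94 = 213.84
numerator = 121.2 + 213.84 = 335.04
n1+n2-2 = 48
sp^2 = 335.04 / 48 = 6.98

6.9800


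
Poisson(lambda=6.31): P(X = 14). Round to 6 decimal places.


P = e^(-lam) * lam^k / k!
e^(-6.31) ≈ 0.001818033
lam^k = 6.31^14 ≈ 158639389330.099274
k! = 14! = 87178291200
P = 0.001818033 * 158639389330.099274 / 87178291200 ≈ 0.003308

0.003308


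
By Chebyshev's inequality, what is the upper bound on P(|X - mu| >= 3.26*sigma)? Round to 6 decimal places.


P <= 1/k^2
k^2 = 3.26^2 = 10.6276
1/k^2 = 1 / 10.6276 ≈ 0.09409462

0.094095


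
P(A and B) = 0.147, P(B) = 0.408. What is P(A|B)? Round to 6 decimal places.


P(A|B) = P(A and B) / P(B) = 0.147 / 0.408 = 49/136 ≈ 0.36029412

0.360294


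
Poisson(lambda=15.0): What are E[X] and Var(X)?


E[X] = Var(X) = lambda = 15.0

15.0, 15.0


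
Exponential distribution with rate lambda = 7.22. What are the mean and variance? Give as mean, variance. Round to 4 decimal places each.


mean = 1/lam, var = 1/lam^2
mean = 1 / 7.22 = 50/361 ≈ 0.138504
lam^2 = 7.22^2 = 52.1284
var = 1 / 52.1284 ≈ 0.019183

0.1385, 0.0192


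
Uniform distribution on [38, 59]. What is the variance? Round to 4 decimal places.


Var = (b-a)^2 / 12
(b-a)^2 = (59 - 38)^2 = 441
Var = 441/12 = 36.75

36.7500


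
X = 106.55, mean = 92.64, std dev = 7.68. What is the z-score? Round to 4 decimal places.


z = (X - mu) / sigma
X - mu = 106.55 - 92.64 = 13.91
z = 13.91 / 7.68 = 1391/768 ≈ 1.811198

1.8112


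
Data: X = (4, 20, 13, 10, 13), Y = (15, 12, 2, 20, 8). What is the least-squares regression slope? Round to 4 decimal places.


b = sum((xi-xbar)(yi-ybar)) / sum((xi-xbar)^2)
n = 5, xbar = 60/5 = 12, ybar = 57/5 = 11.4
Sxy = sum((xi-xbar)(yi-ybar)) = -54
Sxx = sum((xi-xbar)^2) = 134
b = Sxy / Sxx = -27/67 ≈ -0.402985

-0.4030


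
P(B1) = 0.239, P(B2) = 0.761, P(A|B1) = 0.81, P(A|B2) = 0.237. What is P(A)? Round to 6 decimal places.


P(A) = P(A|B1)*P(B1) + P(A|B2)*P(B2)
P(A|B1)*P(B1) = 0.81 * 0.239 = 0.19359
P(A|B2)*P(B2) = 0.237 * 0.761 = 0.180357
P(A) = 0.19359 + 0.180357 = 0.373947

0.373947


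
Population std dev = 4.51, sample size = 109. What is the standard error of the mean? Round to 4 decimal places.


SE = sigma / sqrt(n)
sqrt(109) ≈ 10.440307
SE = 4.51 / 10.440307 ≈ 0.431980

0.4320


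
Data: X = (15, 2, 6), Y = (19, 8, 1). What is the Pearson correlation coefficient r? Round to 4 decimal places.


r = sum((xi-xbar)(yi-ybar)) / sqrt(sum((xi-xbar)^2) * sum((yi-ybar)^2))
n = 3, xbar = 23/3 ≈ 7.666667, ybar = 28/3 ≈ 9.333333
Sxy = sum((xi-xbar)(yi-ybar)) = 277/3 ≈ 92.333333
Sxx = sum((xi-xbar)^2) = 266/3 ≈ 88.666667
Syy = sum((yi-ybar)^2) = 494/3 ≈ 164.666667
sqrt(Sxx*Syy) ≈ 120.832299
r = Sxy / sqrt(Sxx*Syy) = 92.333333 / 120.832299 ≈ 0.764144

0.7641


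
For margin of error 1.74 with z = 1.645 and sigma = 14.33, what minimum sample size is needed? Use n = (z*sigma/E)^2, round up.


z*sigma/E = 1.645 * 14.33 / 1.74 ≈ 13.547615
(z*sigma/E)^2 ≈ 183.537871
round up: n = 184

184


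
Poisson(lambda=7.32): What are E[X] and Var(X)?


E[X] = Var(X) = lambda = 7.32

7.32, 7.32


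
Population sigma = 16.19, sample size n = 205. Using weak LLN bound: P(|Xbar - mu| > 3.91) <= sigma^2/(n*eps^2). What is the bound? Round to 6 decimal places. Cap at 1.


bound = min(1, sigma^2/(n*eps^2))
sigma^2 = 16.19^2 = 262.1161
n*eps^2 = 205 * 3.91^2 = 205 * 15.2881 = 3134.0605
sigma^2/(n*eps^2) = 262.1161 / 3134.0605 ≈ 0.08363466

0.083635


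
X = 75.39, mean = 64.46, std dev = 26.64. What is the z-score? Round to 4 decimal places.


z = (X - mu) / sigma
X - mu = 75.39 - 64.46 = 10.93
z = 10.93 / 26.64 = 1093/2664 ≈ 0.410285

0.4103
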